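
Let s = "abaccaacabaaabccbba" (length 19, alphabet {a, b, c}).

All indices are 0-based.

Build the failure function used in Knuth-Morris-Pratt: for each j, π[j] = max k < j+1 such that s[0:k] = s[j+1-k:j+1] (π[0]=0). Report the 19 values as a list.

[0, 0, 1, 0, 0, 1, 1, 0, 1, 2, 3, 1, 1, 2, 0, 0, 0, 0, 1]

π[0] = 0
j=1 s[j]='b': π[1]=0 (border '')
j=2 s[j]='a': π[2]=1 (border 'a')
j=3 s[j]='c': k: 1→0; π[3]=0 (border '')
j=4 s[j]='c': π[4]=0 (border '')
j=5 s[j]='a': π[5]=1 (border 'a')
j=6 s[j]='a': k: 1→0; π[6]=1 (border 'a')
j=7 s[j]='c': k: 1→0; π[7]=0 (border '')
j=8 s[j]='a': π[8]=1 (border 'a')
j=9 s[j]='b': π[9]=2 (border 'ab')
j=10 s[j]='a': π[10]=3 (border 'aba')
j=11 s[j]='a': k: 3→1→0; π[11]=1 (border 'a')
j=12 s[j]='a': k: 1→0; π[12]=1 (border 'a')
j=13 s[j]='b': π[13]=2 (border 'ab')
j=14 s[j]='c': k: 2→0; π[14]=0 (border '')
j=15 s[j]='c': π[15]=0 (border '')
j=16 s[j]='b': π[16]=0 (border '')
j=17 s[j]='b': π[17]=0 (border '')
j=18 s[j]='a': π[18]=1 (border 'a')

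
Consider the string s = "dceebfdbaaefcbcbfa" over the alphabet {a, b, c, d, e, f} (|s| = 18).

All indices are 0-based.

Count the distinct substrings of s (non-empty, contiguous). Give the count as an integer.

157

sorted suffixes:
  #0 SA[0]=17  'a'
  #1 SA[1]=8  'aaefcbcbfa'
  #2 SA[2]=9  'aefcbcbfa'
  #3 SA[3]=7  'baaefcbcbfa'
  #4 SA[4]=13  'bcbfa'
  #5 SA[5]=15  'bfa'
  #6 SA[6]=4  'bfdbaaefcbcbfa'
  #7 SA[7]=12  'cbcbfa'
  #8 SA[8]=14  'cbfa'
  #9 SA[9]=1  'ceebfdbaaefcbcbfa'
  #10 SA[10]=6  'dbaaefcbcbfa'
  #11 SA[11]=0  'dceebfdbaaefcbcbfa'
  #12 SA[12]=3  'ebfdbaaefcbcbfa'
  #13 SA[13]=2  'eebfdbaaefcbcbfa'
  #14 SA[14]=10  'efcbcbfa'
  #15 SA[15]=16  'fa'
  #16 SA[16]=11  'fcbcbfa'
  #17 SA[17]=5  'fdbaaefcbcbfa'

SA = [17, 8, 9, 7, 13, 15, 4, 12, 14, 1, 6, 0, 3, 2, 10, 16, 11, 5]
[i] adj suffixes → lcp
  [1] 17/8 → 1 ('a')
  [2] 8/9 → 1 ('a')
  [3] 9/7 → 0 ('')
  [4] 7/13 → 1 ('b')
  [5] 13/15 → 1 ('b')
  [6] 15/4 → 2 ('bf')
  [7] 4/12 → 0 ('')
  [8] 12/14 → 2 ('cb')
  [9] 14/1 → 1 ('c')
  [10] 1/6 → 0 ('')
  [11] 6/0 → 1 ('d')
  [12] 0/3 → 0 ('')
  [13] 3/2 → 1 ('e')
  [14] 2/10 → 1 ('e')
  [15] 10/16 → 0 ('')
  [16] 16/11 → 1 ('f')
  [17] 11/5 → 1 ('f')

n(n+1)/2 = 18·19/2 = 171
Σ LCP = 0 + 1 + 1 + 0 + 1 + 1 + 2 + 0 + 2 + 1 + 0 + 1 + 0 + 1 + 1 + 0 + 1 + 1 = 14
distinct = 171 − 14 = 157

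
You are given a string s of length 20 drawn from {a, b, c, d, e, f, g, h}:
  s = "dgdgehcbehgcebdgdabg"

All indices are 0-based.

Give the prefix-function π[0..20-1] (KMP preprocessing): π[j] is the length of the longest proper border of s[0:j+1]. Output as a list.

π[0] = 0
j=1 s[j]='g': π[1]=0 (border '')
j=2 s[j]='d': π[2]=1 (border 'd')
j=3 s[j]='g': π[3]=2 (border 'dg')
j=4 s[j]='e': k: 2→0; π[4]=0 (border '')
j=5 s[j]='h': π[5]=0 (border '')
j=6 s[j]='c': π[6]=0 (border '')
j=7 s[j]='b': π[7]=0 (border '')
j=8 s[j]='e': π[8]=0 (border '')
j=9 s[j]='h': π[9]=0 (border '')
j=10 s[j]='g': π[10]=0 (border '')
j=11 s[j]='c': π[11]=0 (border '')
j=12 s[j]='e': π[12]=0 (border '')
j=13 s[j]='b': π[13]=0 (border '')
j=14 s[j]='d': π[14]=1 (border 'd')
j=15 s[j]='g': π[15]=2 (border 'dg')
j=16 s[j]='d': π[16]=3 (border 'dgd')
j=17 s[j]='a': k: 3→1→0; π[17]=0 (border '')
j=18 s[j]='b': π[18]=0 (border '')
j=19 s[j]='g': π[19]=0 (border '')

[0, 0, 1, 2, 0, 0, 0, 0, 0, 0, 0, 0, 0, 0, 1, 2, 3, 0, 0, 0]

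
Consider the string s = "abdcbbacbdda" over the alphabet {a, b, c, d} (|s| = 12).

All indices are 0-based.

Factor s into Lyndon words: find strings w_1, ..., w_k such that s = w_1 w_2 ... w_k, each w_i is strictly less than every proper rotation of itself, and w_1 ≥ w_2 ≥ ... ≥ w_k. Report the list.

emit factor 1: 'abdcbbacbdd' (i=0, period=11)
emit factor 2: 'a' (i=11, period=1)

["abdcbbacbdd", "a"]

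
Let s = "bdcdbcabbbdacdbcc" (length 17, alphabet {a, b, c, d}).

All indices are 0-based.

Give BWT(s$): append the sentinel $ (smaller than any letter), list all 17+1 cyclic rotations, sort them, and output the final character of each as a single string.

ccdabddb$cbbdabccb

rank  rotation            last
    0  $bdcdbcabbbdacdbcc  c
    1  abbbdacdbcc$bdcdbc  c
    2  acdbcc$bdcdbcabbbd  d
    3  bbbdacdbcc$bdcdbca  a
    4  bbdacdbcc$bdcdbcab  b
    5  bcabbbdacdbcc$bdcd  d
    6  bcc$bdcdbcabbbdacd  d
    7  bdacdbcc$bdcdbcabb  b
    8  bdcdbcabbbdacdbcc$  $
    9  c$bdcdbcabbbdacdbc  c
   10  cabbbdacdbcc$bdcdb  b
   11  cc$bdcdbcabbbdacdb  b
   12  cdbcabbbdacdbcc$bd  d
   13  cdbcc$bdcdbcabbbda  a
   14  dacdbcc$bdcdbcabbb  b
   15  dbcabbbdacdbcc$bdc  c
   16  dbcc$bdcdbcabbbdac  c
   17  dcdbcabbbdacdbcc$b  b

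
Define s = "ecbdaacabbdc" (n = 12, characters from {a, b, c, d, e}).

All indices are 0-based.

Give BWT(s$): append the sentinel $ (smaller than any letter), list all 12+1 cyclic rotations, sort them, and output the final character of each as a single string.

cdcaacbdaebb$

rank  rotation       last
    0  $ecbdaacabbdc  c
    1  aacabbdc$ecbd  d
    2  abbdc$ecbdaac  c
    3  acabbdc$ecbda  a
    4  bbdc$ecbdaaca  a
    5  bdaacabbdc$ec  c
    6  bdc$ecbdaacab  b
    7  c$ecbdaacabbd  d
    8  cabbdc$ecbdaa  a
    9  cbdaacabbdc$e  e
   10  daacabbdc$ecb  b
   11  dc$ecbdaacabb  b
   12  ecbdaacabbdc$  $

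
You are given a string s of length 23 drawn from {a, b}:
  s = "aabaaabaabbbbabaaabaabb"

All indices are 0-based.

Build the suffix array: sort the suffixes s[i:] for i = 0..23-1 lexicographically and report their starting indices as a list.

[15, 3, 0, 16, 4, 19, 7, 13, 1, 17, 5, 20, 8, 22, 14, 2, 18, 6, 12, 21, 11, 10, 9]

sorted suffixes:
  #0 SA[0]=15  'aaabaabb'
  #1 SA[1]=3  'aaabaabbbbabaaabaabb'
  #2 SA[2]=0  'aabaaabaabbbbabaaabaabb'
  #3 SA[3]=16  'aabaabb'
  #4 SA[4]=4  'aabaabbbbabaaabaabb'
  #5 SA[5]=19  'aabb'
  #6 SA[6]=7  'aabbbbabaaabaabb'
  #7 SA[7]=13  'abaaabaabb'
  #8 SA[8]=1  'abaaabaabbbbabaaabaabb'
  #9 SA[9]=17  'abaabb'
  #10 SA[10]=5  'abaabbbbabaaabaabb'
  #11 SA[11]=20  'abb'
  #12 SA[12]=8  'abbbbabaaabaabb'
  #13 SA[13]=22  'b'
  #14 SA[14]=14  'baaabaabb'
  #15 SA[15]=2  'baaabaabbbbabaaabaabb'
  #16 SA[16]=18  'baabb'
  #17 SA[17]=6  'baabbbbabaaabaabb'
  #18 SA[18]=12  'babaaabaabb'
  #19 SA[19]=21  'bb'
  #20 SA[20]=11  'bbabaaabaabb'
  #21 SA[21]=10  'bbbabaaabaabb'
  #22 SA[22]=9  'bbbbabaaabaabb'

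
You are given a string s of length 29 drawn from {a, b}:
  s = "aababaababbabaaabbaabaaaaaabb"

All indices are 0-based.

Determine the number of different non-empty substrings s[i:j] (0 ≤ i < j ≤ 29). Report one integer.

345

sorted suffixes:
  #0 SA[0]=21  'aaaaaabb'
  #1 SA[1]=22  'aaaaabb'
  #2 SA[2]=23  'aaaabb'
  #3 SA[3]=24  'aaabb'
  #4 SA[4]=13  'aaabbaabaaaaaabb'
  #5 SA[5]=18  'aabaaaaaabb'
  #6 SA[6]=0  'aababaababbabaaabbaabaaaaaabb'
  #7 SA[7]=5  'aababbabaaabbaabaaaaaabb'
  #8 SA[8]=25  'aabb'
  #9 SA[9]=14  'aabbaabaaaaaabb'
  #10 SA[10]=19  'abaaaaaabb'
  #11 SA[11]=11  'abaaabbaabaaaaaabb'
  #12 SA[12]=3  'abaababbabaaabbaabaaaaaabb'
  #13 SA[13]=1  'ababaababbabaaabbaabaaaaaabb'
  #14 SA[14]=6  'ababbabaaabbaabaaaaaabb'
  #15 SA[15]=26  'abb'
  #16 SA[16]=15  'abbaabaaaaaabb'
  #17 SA[17]=8  'abbabaaabbaabaaaaaabb'
  #18 SA[18]=28  'b'
  #19 SA[19]=20  'baaaaaabb'
  #20 SA[20]=12  'baaabbaabaaaaaabb'
  #21 SA[21]=17  'baabaaaaaabb'
  #22 SA[22]=4  'baababbabaaabbaabaaaaaabb'
  #23 SA[23]=10  'babaaabbaabaaaaaabb'
  #24 SA[24]=2  'babaababbabaaabbaabaaaaaabb'
  #25 SA[25]=7  'babbabaaabbaabaaaaaabb'
  #26 SA[26]=27  'bb'
  #27 SA[27]=16  'bbaabaaaaaabb'
  #28 SA[28]=9  'bbabaaabbaabaaaaaabb'

SA = [21, 22, 23, 24, 13, 18, 0, 5, 25, 14, 19, 11, 3, 1, 6, 26, 15, 8, 28, 20, 12, 17, 4, 10, 2, 7, 27, 16, 9]
i: (SA[i-1],SA[i]) lcp shared
  1: (21,22) 5 'aaaaa'
  2: (22,23) 4 'aaaa'
  3: (23,24) 3 'aaa'
  4: (24,13) 5 'aaabb'
  5: (13,18) 2 'aa'
  6: (18,0) 4 'aaba'
  7: (0,5) 5 'aabab'
  8: (5,25) 3 'aab'
  9: (25,14) 4 'aabb'
  10: (14,19) 1 'a'
  11: (19,11) 5 'abaaa'
  12: (11,3) 4 'abaa'
  13: (3,1) 3 'aba'
  14: (1,6) 4 'abab'
  15: (6,26) 2 'ab'
  16: (26,15) 3 'abb'
  17: (15,8) 4 'abba'
  18: (8,28) 0 ''
  19: (28,20) 1 'b'
  20: (20,12) 4 'baaa'
  21: (12,17) 3 'baa'
  22: (17,4) 5 'baaba'
  23: (4,10) 2 'ba'
  24: (10,2) 5 'babaa'
  25: (2,7) 3 'bab'
  26: (7,27) 1 'b'
  27: (27,16) 2 'bb'
  28: (16,9) 3 'bba'

n(n+1)/2 = 29·30/2 = 435
Σ LCP = 0 + 5 + 4 + 3 + 5 + 2 + 4 + 5 + 3 + 4 + 1 + 5 + 4 + 3 + 4 + 2 + 3 + 4 + 0 + 1 + 4 + 3 + 5 + 2 + 5 + 3 + 1 + 2 + 3 = 90
distinct = 435 − 90 = 345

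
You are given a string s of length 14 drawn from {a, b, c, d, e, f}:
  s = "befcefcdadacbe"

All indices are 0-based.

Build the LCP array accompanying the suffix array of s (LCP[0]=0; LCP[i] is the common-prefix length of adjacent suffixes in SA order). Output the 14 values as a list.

sorted suffixes:
  #0 SA[0]=10  'acbe'
  #1 SA[1]=8  'adacbe'
  #2 SA[2]=12  'be'
  #3 SA[3]=0  'befcefcdadacbe'
  #4 SA[4]=11  'cbe'
  #5 SA[5]=6  'cdadacbe'
  #6 SA[6]=3  'cefcdadacbe'
  #7 SA[7]=9  'dacbe'
  #8 SA[8]=7  'dadacbe'
  #9 SA[9]=13  'e'
  #10 SA[10]=4  'efcdadacbe'
  #11 SA[11]=1  'efcefcdadacbe'
  #12 SA[12]=5  'fcdadacbe'
  #13 SA[13]=2  'fcefcdadacbe'

SA = [10, 8, 12, 0, 11, 6, 3, 9, 7, 13, 4, 1, 5, 2]
i: (SA[i-1],SA[i]) lcp shared
  1: (10,8) 1 'a'
  2: (8,12) 0 ''
  3: (12,0) 2 'be'
  4: (0,11) 0 ''
  5: (11,6) 1 'c'
  6: (6,3) 1 'c'
  7: (3,9) 0 ''
  8: (9,7) 2 'da'
  9: (7,13) 0 ''
  10: (13,4) 1 'e'
  11: (4,1) 3 'efc'
  12: (1,5) 0 ''
  13: (5,2) 2 'fc'

[0, 1, 0, 2, 0, 1, 1, 0, 2, 0, 1, 3, 0, 2]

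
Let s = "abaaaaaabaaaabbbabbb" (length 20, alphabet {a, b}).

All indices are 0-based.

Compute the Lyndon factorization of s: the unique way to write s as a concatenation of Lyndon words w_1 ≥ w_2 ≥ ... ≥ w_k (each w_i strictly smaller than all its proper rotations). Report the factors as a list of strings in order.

emit factor 1: 'ab' (i=0, period=2)
emit factor 2: 'aaaaaabaaaabbbabbb' (i=2, period=18)

["ab", "aaaaaabaaaabbbabbb"]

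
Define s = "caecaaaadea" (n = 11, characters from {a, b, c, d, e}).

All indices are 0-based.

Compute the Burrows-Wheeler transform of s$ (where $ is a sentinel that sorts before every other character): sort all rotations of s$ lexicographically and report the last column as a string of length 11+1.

rank  rotation      last
    0  $caecaaaadea  a
    1  a$caecaaaade  e
    2  aaaadea$caec  c
    3  aaadea$caeca  a
    4  aadea$caecaa  a
    5  adea$caecaaa  a
    6  aecaaaadea$c  c
    7  caaaadea$cae  e
    8  caecaaaadea$  $
    9  dea$caecaaaa  a
   10  ea$caecaaaad  d
   11  ecaaaadea$ca  a

aecaaace$ada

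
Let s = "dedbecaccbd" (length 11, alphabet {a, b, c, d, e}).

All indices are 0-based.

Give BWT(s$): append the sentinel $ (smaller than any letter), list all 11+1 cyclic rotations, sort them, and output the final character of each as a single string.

dccdecabe$bd

rank  rotation      last
    0  $dedbecaccbd  d
    1  accbd$dedbec  c
    2  bd$dedbecacc  c
    3  becaccbd$ded  d
    4  caccbd$dedbe  e
    5  cbd$dedbecac  c
    6  ccbd$dedbeca  a
    7  d$dedbecaccb  b
    8  dbecaccbd$de  e
    9  dedbecaccbd$  $
   10  ecaccbd$dedb  b
   11  edbecaccbd$d  d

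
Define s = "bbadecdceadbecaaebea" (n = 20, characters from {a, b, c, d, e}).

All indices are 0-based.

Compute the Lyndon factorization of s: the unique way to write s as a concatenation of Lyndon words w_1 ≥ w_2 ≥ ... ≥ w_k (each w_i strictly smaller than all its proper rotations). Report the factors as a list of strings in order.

["b", "b", "adecdce", "adbec", "aaebe", "a"]

emit factor 1: 'b' (i=0, period=1)
emit factor 2: 'b' (i=1, period=1)
emit factor 3: 'adecdce' (i=2, period=7)
emit factor 4: 'adbec' (i=9, period=5)
emit factor 5: 'aaebe' (i=14, period=5)
emit factor 6: 'a' (i=19, period=1)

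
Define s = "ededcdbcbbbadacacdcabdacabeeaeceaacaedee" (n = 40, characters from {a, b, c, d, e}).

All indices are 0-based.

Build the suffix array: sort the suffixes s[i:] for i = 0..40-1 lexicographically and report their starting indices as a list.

[32, 19, 24, 22, 13, 33, 15, 11, 28, 35, 10, 9, 8, 6, 20, 25, 18, 23, 14, 34, 7, 4, 16, 30, 21, 12, 5, 17, 3, 1, 37, 39, 31, 27, 29, 2, 0, 36, 38, 26]

sorted suffixes:
  #0 SA[0]=32  'aacaedee'
  #1 SA[1]=19  'abdacabeeaeceaacaedee'
  #2 SA[2]=24  'abeeaeceaacaedee'
  #3 SA[3]=22  'acabeeaeceaacaedee'
  #4 SA[4]=13  'acacdcabdacabeeaeceaacaedee'
  #5 SA[5]=33  'acaedee'
  #6 SA[6]=15  'acdcabdacabeeaeceaacaedee'
  #7 SA[7]=11  'adacacdcabdacabeeaeceaacaedee'
  #8 SA[8]=28  'aeceaacaedee'
  #9 SA[9]=35  'aedee'
  #10 SA[10]=10  'badacacdcabdacabeeaeceaacaedee'
  #11 SA[11]=9  'bbadacacdcabdacabeeaeceaacaedee'
  #12 SA[12]=8  'bbbadacacdcabdacabeeaeceaacaedee'
  #13 SA[13]=6  'bcbbbadacacdcabdacabeeaeceaacaedee'
  #14 SA[14]=20  'bdacabeeaeceaacaedee'
  #15 SA[15]=25  'beeaeceaacaedee'
  #16 SA[16]=18  'cabdacabeeaeceaacaedee'
  #17 SA[17]=23  'cabeeaeceaacaedee'
  #18 SA[18]=14  'cacdcabdacabeeaeceaacaedee'
  #19 SA[19]=34  'caedee'
  #20 SA[20]=7  'cbbbadacacdcabdacabeeaeceaacaedee'
  #21 SA[21]=4  'cdbcbbbadacacdcabdacabeeaeceaacaedee'
  #22 SA[22]=16  'cdcabdacabeeaeceaacaedee'
  #23 SA[23]=30  'ceaacaedee'
  #24 SA[24]=21  'dacabeeaeceaacaedee'
  #25 SA[25]=12  'dacacdcabdacabeeaeceaacaedee'
  #26 SA[26]=5  'dbcbbbadacacdcabdacabeeaeceaacaedee'
  #27 SA[27]=17  'dcabdacabeeaeceaacaedee'
  #28 SA[28]=3  'dcdbcbbbadacacdcabdacabeeaeceaacaedee'
  #29 SA[29]=1  'dedcdbcbbbadacacdcabdacabeeaeceaacaedee'
  #30 SA[30]=37  'dee'
  #31 SA[31]=39  'e'
  #32 SA[32]=31  'eaacaedee'
  #33 SA[33]=27  'eaeceaacaedee'
  #34 SA[34]=29  'eceaacaedee'
  #35 SA[35]=2  'edcdbcbbbadacacdcabdacabeeaeceaacaedee'
  #36 SA[36]=0  'ededcdbcbbbadacacdcabdacabeeaeceaacaedee'
  #37 SA[37]=36  'edee'
  #38 SA[38]=38  'ee'
  #39 SA[39]=26  'eeaeceaacaedee'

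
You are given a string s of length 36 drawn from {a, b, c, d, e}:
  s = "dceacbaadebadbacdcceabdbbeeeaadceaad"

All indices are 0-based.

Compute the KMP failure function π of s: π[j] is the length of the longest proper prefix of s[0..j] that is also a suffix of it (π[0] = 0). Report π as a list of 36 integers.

π[0] = 0
j=1 s[j]='c': π[1]=0 (border '')
j=2 s[j]='e': π[2]=0 (border '')
j=3 s[j]='a': π[3]=0 (border '')
j=4 s[j]='c': π[4]=0 (border '')
j=5 s[j]='b': π[5]=0 (border '')
j=6 s[j]='a': π[6]=0 (border '')
j=7 s[j]='a': π[7]=0 (border '')
j=8 s[j]='d': π[8]=1 (border 'd')
j=9 s[j]='e': k: 1→0; π[9]=0 (border '')
j=10 s[j]='b': π[10]=0 (border '')
j=11 s[j]='a': π[11]=0 (border '')
j=12 s[j]='d': π[12]=1 (border 'd')
j=13 s[j]='b': k: 1→0; π[13]=0 (border '')
j=14 s[j]='a': π[14]=0 (border '')
j=15 s[j]='c': π[15]=0 (border '')
j=16 s[j]='d': π[16]=1 (border 'd')
j=17 s[j]='c': π[17]=2 (border 'dc')
j=18 s[j]='c': k: 2→0; π[18]=0 (border '')
j=19 s[j]='e': π[19]=0 (border '')
j=20 s[j]='a': π[20]=0 (border '')
j=21 s[j]='b': π[21]=0 (border '')
j=22 s[j]='d': π[22]=1 (border 'd')
j=23 s[j]='b': k: 1→0; π[23]=0 (border '')
j=24 s[j]='b': π[24]=0 (border '')
j=25 s[j]='e': π[25]=0 (border '')
j=26 s[j]='e': π[26]=0 (border '')
j=27 s[j]='e': π[27]=0 (border '')
j=28 s[j]='a': π[28]=0 (border '')
j=29 s[j]='a': π[29]=0 (border '')
j=30 s[j]='d': π[30]=1 (border 'd')
j=31 s[j]='c': π[31]=2 (border 'dc')
j=32 s[j]='e': π[32]=3 (border 'dce')
j=33 s[j]='a': π[33]=4 (border 'dcea')
j=34 s[j]='a': k: 4→0; π[34]=0 (border '')
j=35 s[j]='d': π[35]=1 (border 'd')

[0, 0, 0, 0, 0, 0, 0, 0, 1, 0, 0, 0, 1, 0, 0, 0, 1, 2, 0, 0, 0, 0, 1, 0, 0, 0, 0, 0, 0, 0, 1, 2, 3, 4, 0, 1]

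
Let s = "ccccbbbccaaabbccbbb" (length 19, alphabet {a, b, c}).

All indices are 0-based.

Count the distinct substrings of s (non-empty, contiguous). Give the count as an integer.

153

sorted suffixes:
  #0 SA[0]=9  'aaabbccbbb'
  #1 SA[1]=10  'aabbccbbb'
  #2 SA[2]=11  'abbccbbb'
  #3 SA[3]=18  'b'
  #4 SA[4]=17  'bb'
  #5 SA[5]=16  'bbb'
  #6 SA[6]=4  'bbbccaaabbccbbb'
  #7 SA[7]=5  'bbccaaabbccbbb'
  #8 SA[8]=12  'bbccbbb'
  #9 SA[9]=6  'bccaaabbccbbb'
  #10 SA[10]=13  'bccbbb'
  #11 SA[11]=8  'caaabbccbbb'
  #12 SA[12]=15  'cbbb'
  #13 SA[13]=3  'cbbbccaaabbccbbb'
  #14 SA[14]=7  'ccaaabbccbbb'
  #15 SA[15]=14  'ccbbb'
  #16 SA[16]=2  'ccbbbccaaabbccbbb'
  #17 SA[17]=1  'cccbbbccaaabbccbbb'
  #18 SA[18]=0  'ccccbbbccaaabbccbbb'

SA = [9, 10, 11, 18, 17, 16, 4, 5, 12, 6, 13, 8, 15, 3, 7, 14, 2, 1, 0]
rank  pair      lcp
   1  s[9:],s[10:]  2  'aa'
   2  s[10:],s[11:]  1  'a'
   3  s[11:],s[18:]  0  ''
   4  s[18:],s[17:]  1  'b'
   5  s[17:],s[16:]  2  'bb'
   6  s[16:],s[4:]  3  'bbb'
   7  s[4:],s[5:]  2  'bb'
   8  s[5:],s[12:]  4  'bbcc'
   9  s[12:],s[6:]  1  'b'
  10  s[6:],s[13:]  3  'bcc'
  11  s[13:],s[8:]  0  ''
  12  s[8:],s[15:]  1  'c'
  13  s[15:],s[3:]  4  'cbbb'
  14  s[3:],s[7:]  1  'c'
  15  s[7:],s[14:]  2  'cc'
  16  s[14:],s[2:]  5  'ccbbb'
  17  s[2:],s[1:]  2  'cc'
  18  s[1:],s[0:]  3  'ccc'

n(n+1)/2 = 19·20/2 = 190
Σ LCP = 0 + 2 + 1 + 0 + 1 + 2 + 3 + 2 + 4 + 1 + 3 + 0 + 1 + 4 + 1 + 2 + 5 + 2 + 3 = 37
distinct = 190 − 37 = 153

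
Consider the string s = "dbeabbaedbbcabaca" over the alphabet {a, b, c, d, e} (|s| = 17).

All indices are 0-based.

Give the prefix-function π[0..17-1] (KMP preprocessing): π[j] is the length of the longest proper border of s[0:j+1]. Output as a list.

[0, 0, 0, 0, 0, 0, 0, 0, 1, 2, 0, 0, 0, 0, 0, 0, 0]

π[0] = 0
j=1 s[j]='b': π[1]=0 (border '')
j=2 s[j]='e': π[2]=0 (border '')
j=3 s[j]='a': π[3]=0 (border '')
j=4 s[j]='b': π[4]=0 (border '')
j=5 s[j]='b': π[5]=0 (border '')
j=6 s[j]='a': π[6]=0 (border '')
j=7 s[j]='e': π[7]=0 (border '')
j=8 s[j]='d': π[8]=1 (border 'd')
j=9 s[j]='b': π[9]=2 (border 'db')
j=10 s[j]='b': k: 2→0; π[10]=0 (border '')
j=11 s[j]='c': π[11]=0 (border '')
j=12 s[j]='a': π[12]=0 (border '')
j=13 s[j]='b': π[13]=0 (border '')
j=14 s[j]='a': π[14]=0 (border '')
j=15 s[j]='c': π[15]=0 (border '')
j=16 s[j]='a': π[16]=0 (border '')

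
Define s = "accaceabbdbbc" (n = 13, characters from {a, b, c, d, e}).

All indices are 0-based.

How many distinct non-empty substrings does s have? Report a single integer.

rank→(start, suffix):
  0 → (6, 'abbdbbc')
  1 → (0, 'accaceabbdbbc')
  2 → (3, 'aceabbdbbc')
  3 → (10, 'bbc')
  4 → (7, 'bbdbbc')
  5 → (11, 'bc')
  6 → (8, 'bdbbc')
  7 → (12, 'c')
  8 → (2, 'caceabbdbbc')
  9 → (1, 'ccaceabbdbbc')
  10 → (4, 'ceabbdbbc')
  11 → (9, 'dbbc')
  12 → (5, 'eabbdbbc')

SA = [6, 0, 3, 10, 7, 11, 8, 12, 2, 1, 4, 9, 5]
i: (SA[i-1],SA[i]) lcp shared
  1: (6,0) 1 'a'
  2: (0,3) 2 'ac'
  3: (3,10) 0 ''
  4: (10,7) 2 'bb'
  5: (7,11) 1 'b'
  6: (11,8) 1 'b'
  7: (8,12) 0 ''
  8: (12,2) 1 'c'
  9: (2,1) 1 'c'
  10: (1,4) 1 'c'
  11: (4,9) 0 ''
  12: (9,5) 0 ''

n(n+1)/2 = 13·14/2 = 91
Σ LCP = 0 + 1 + 2 + 0 + 2 + 1 + 1 + 0 + 1 + 1 + 1 + 0 + 0 = 10
distinct = 91 − 10 = 81

81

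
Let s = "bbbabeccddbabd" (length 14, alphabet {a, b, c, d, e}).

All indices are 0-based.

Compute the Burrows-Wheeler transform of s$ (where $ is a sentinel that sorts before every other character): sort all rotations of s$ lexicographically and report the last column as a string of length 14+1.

dbbdbb$aaecbdcb

rank  rotation         last
    0  $bbbabeccddbabd  d
    1  abd$bbbabeccddb  b
    2  abeccddbabd$bbb  b
    3  babd$bbbabeccdd  d
    4  babeccddbabd$bb  b
    5  bbabeccddbabd$b  b
    6  bbbabeccddbabd$  $
    7  bd$bbbabeccddba  a
    8  beccddbabd$bbba  a
    9  ccddbabd$bbbabe  e
   10  cddbabd$bbbabec  c
   11  d$bbbabeccddbab  b
   12  dbabd$bbbabeccd  d
   13  ddbabd$bbbabecc  c
   14  eccddbabd$bbbab  b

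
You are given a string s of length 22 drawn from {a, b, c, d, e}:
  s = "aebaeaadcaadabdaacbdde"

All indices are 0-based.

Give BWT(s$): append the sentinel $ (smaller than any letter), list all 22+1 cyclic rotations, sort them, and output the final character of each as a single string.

rank  rotation                 last
    0  $aebaeaadcaadabdaacbdde  e
    1  aacbdde$aebaeaadcaadabd  d
    2  aadabdaacbdde$aebaeaadc  c
    3  aadcaadabdaacbdde$aebae  e
    4  abdaacbdde$aebaeaadcaad  d
    5  acbdde$aebaeaadcaadabda  a
    6  adabdaacbdde$aebaeaadca  a
    7  adcaadabdaacbdde$aebaea  a
    8  aeaadcaadabdaacbdde$aeb  b
    9  aebaeaadcaadabdaacbdde$  $
   10  baeaadcaadabdaacbdde$ae  e
   11  bdaacbdde$aebaeaadcaada  a
   12  bdde$aebaeaadcaadabdaac  c
   13  caadabdaacbdde$aebaeaad  d
   14  cbdde$aebaeaadcaadabdaa  a
   15  daacbdde$aebaeaadcaadab  b
   16  dabdaacbdde$aebaeaadcaa  a
   17  dcaadabdaacbdde$aebaeaa  a
   18  dde$aebaeaadcaadabdaacb  b
   19  de$aebaeaadcaadabdaacbd  d
   20  e$aebaeaadcaadabdaacbdd  d
   21  eaadcaadabdaacbdde$aeba  a
   22  ebaeaadcaadabdaacbdde$a  a

edcedaaab$eacdabaabddaa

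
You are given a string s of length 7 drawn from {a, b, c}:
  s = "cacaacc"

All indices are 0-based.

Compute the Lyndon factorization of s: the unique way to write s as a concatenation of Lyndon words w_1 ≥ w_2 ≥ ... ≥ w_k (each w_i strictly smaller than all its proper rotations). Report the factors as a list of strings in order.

["c", "ac", "aacc"]

emit factor 1: 'c' (i=0, period=1)
emit factor 2: 'ac' (i=1, period=2)
emit factor 3: 'aacc' (i=3, period=4)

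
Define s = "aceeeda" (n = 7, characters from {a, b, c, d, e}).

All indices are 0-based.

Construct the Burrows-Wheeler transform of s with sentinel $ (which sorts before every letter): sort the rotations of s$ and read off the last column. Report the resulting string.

rank  rotation  last
    0  $aceeeda  a
    1  a$aceeed  d
    2  aceeeda$  $
    3  ceeeda$a  a
    4  da$aceee  e
    5  eda$acee  e
    6  eeda$ace  e
    7  eeeda$ac  c

ad$aeeec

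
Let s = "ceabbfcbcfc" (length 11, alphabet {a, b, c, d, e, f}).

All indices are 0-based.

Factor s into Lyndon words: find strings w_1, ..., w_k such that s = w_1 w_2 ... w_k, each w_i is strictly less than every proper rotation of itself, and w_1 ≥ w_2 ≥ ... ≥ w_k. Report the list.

emit factor 1: 'ce' (i=0, period=2)
emit factor 2: 'abbfcbcfc' (i=2, period=9)

["ce", "abbfcbcfc"]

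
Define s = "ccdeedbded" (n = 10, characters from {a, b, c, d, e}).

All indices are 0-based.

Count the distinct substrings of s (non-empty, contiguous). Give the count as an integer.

rank→(start, suffix):
  0 → (6, 'bded')
  1 → (0, 'ccdeedbded')
  2 → (1, 'cdeedbded')
  3 → (9, 'd')
  4 → (5, 'dbded')
  5 → (7, 'ded')
  6 → (2, 'deedbded')
  7 → (8, 'ed')
  8 → (4, 'edbded')
  9 → (3, 'eedbded')

SA = [6, 0, 1, 9, 5, 7, 2, 8, 4, 3]
rank  pair      lcp
   1  s[6:],s[0:]  0  ''
   2  s[0:],s[1:]  1  'c'
   3  s[1:],s[9:]  0  ''
   4  s[9:],s[5:]  1  'd'
   5  s[5:],s[7:]  1  'd'
   6  s[7:],s[2:]  2  'de'
   7  s[2:],s[8:]  0  ''
   8  s[8:],s[4:]  2  'ed'
   9  s[4:],s[3:]  1  'e'

n(n+1)/2 = 10·11/2 = 55
Σ LCP = 0 + 0 + 1 + 0 + 1 + 1 + 2 + 0 + 2 + 1 = 8
distinct = 55 − 8 = 47

47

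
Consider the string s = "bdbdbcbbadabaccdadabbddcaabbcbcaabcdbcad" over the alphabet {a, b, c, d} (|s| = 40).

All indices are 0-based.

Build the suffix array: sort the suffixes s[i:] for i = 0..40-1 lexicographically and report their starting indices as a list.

rank→(start, suffix):
  0 → (24, 'aabbcbcaabcdbcad')
  1 → (31, 'aabcdbcad')
  2 → (10, 'abaccdadabbddcaabbcbcaabcdbcad')
  3 → (25, 'abbcbcaabcdbcad')
  4 → (18, 'abbddcaabbcbcaabcdbcad')
  5 → (32, 'abcdbcad')
  6 → (12, 'accdadabbddcaabbcbcaabcdbcad')
  7 → (38, 'ad')
  8 → (8, 'adabaccdadabbddcaabbcbcaabcdbcad')
  9 → (16, 'adabbddcaabbcbcaabcdbcad')
  10 → (11, 'baccdadabbddcaabbcbcaabcdbcad')
  11 → (7, 'badabaccdadabbddcaabbcbcaabcdbcad')
  12 → (6, 'bbadabaccdadabbddcaabbcbcaabcdbcad')
  13 → (26, 'bbcbcaabcdbcad')
  14 → (19, 'bbddcaabbcbcaabcdbcad')
  15 → (29, 'bcaabcdbcad')
  16 → (36, 'bcad')
  17 → (4, 'bcbbadabaccdadabbddcaabbcbcaabcdbcad')
  18 → (27, 'bcbcaabcdbcad')
  19 → (33, 'bcdbcad')
  20 → (2, 'bdbcbbadabaccdadabbddcaabbcbcaabcdbcad')
  21 → (0, 'bdbdbcbbadabaccdadabbddcaabbcbcaabcdbcad')
  22 → (20, 'bddcaabbcbcaabcdbcad')
  23 → (23, 'caabbcbcaabcdbcad')
  24 → (30, 'caabcdbcad')
  25 → (37, 'cad')
  26 → (5, 'cbbadabaccdadabbddcaabbcbcaabcdbcad')
  27 → (28, 'cbcaabcdbcad')
  28 → (13, 'ccdadabbddcaabbcbcaabcdbcad')
  29 → (14, 'cdadabbddcaabbcbcaabcdbcad')
  30 → (34, 'cdbcad')
  31 → (39, 'd')
  32 → (9, 'dabaccdadabbddcaabbcbcaabcdbcad')
  33 → (17, 'dabbddcaabbcbcaabcdbcad')
  34 → (15, 'dadabbddcaabbcbcaabcdbcad')
  35 → (35, 'dbcad')
  36 → (3, 'dbcbbadabaccdadabbddcaabbcbcaabcdbcad')
  37 → (1, 'dbdbcbbadabaccdadabbddcaabbcbcaabcdbcad')
  38 → (22, 'dcaabbcbcaabcdbcad')
  39 → (21, 'ddcaabbcbcaabcdbcad')

[24, 31, 10, 25, 18, 32, 12, 38, 8, 16, 11, 7, 6, 26, 19, 29, 36, 4, 27, 33, 2, 0, 20, 23, 30, 37, 5, 28, 13, 14, 34, 39, 9, 17, 15, 35, 3, 1, 22, 21]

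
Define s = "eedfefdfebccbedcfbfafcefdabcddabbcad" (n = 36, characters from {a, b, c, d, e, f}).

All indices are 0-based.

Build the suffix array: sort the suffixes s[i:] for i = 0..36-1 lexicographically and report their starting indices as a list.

[30, 25, 34, 19, 31, 32, 9, 26, 12, 17, 33, 11, 10, 27, 21, 15, 35, 29, 24, 14, 28, 6, 2, 8, 13, 1, 0, 22, 4, 18, 16, 20, 23, 5, 7, 3]

rank | idx | suffix
   0 |  30 | abbcad
   1 |  25 | abcddabbcad
   2 |  34 | ad
   3 |  19 | afcefdabcddabbcad
   4 |  31 | bbcad
   5 |  32 | bcad
   6 |   9 | bccbedcfbfafcefdabcddabbcad
   7 |  26 | bcddabbcad
   8 |  12 | bedcfbfafcefdabcddabbcad
   9 |  17 | bfafcefdabcddabbcad
  10 |  33 | cad
  11 |  11 | cbedcfbfafcefdabcddabbcad
  12 |  10 | ccbedcfbfafcefdabcddabbcad
  13 |  27 | cddabbcad
  14 |  21 | cefdabcddabbcad
  15 |  15 | cfbfafcefdabcddabbcad
  16 |  35 | d
  17 |  29 | dabbcad
  18 |  24 | dabcddabbcad
  19 |  14 | dcfbfafcefdabcddabbcad
  20 |  28 | ddabbcad
  21 |   6 | dfebccbedcfbfafcefdabcddabbcad
  22 |   2 | dfefdfebccbedcfbfafcefdabcddabbcad
  23 |   8 | ebccbedcfbfafcefdabcddabbcad
  24 |  13 | edcfbfafcefdabcddabbcad
  25 |   1 | edfefdfebccbedcfbfafcefdabcddabbcad
  26 |   0 | eedfefdfebccbedcfbfafcefdabcddabbcad
  27 |  22 | efdabcddabbcad
  28 |   4 | efdfebccbedcfbfafcefdabcddabbcad
  29 |  18 | fafcefdabcddabbcad
  30 |  16 | fbfafcefdabcddabbcad
  31 |  20 | fcefdabcddabbcad
  32 |  23 | fdabcddabbcad
  33 |   5 | fdfebccbedcfbfafcefdabcddabbcad
  34 |   7 | febccbedcfbfafcefdabcddabbcad
  35 |   3 | fefdfebccbedcfbfafcefdabcddabbcad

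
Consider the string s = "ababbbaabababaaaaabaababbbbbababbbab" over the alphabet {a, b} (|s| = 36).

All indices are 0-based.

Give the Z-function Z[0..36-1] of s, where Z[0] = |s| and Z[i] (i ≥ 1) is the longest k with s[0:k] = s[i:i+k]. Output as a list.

Z[0]=36
i=1: outside box; Z[1]=0
i=2: outside box; Z[2]=2 scan→box=[2,4)
i=3: min(r-i=1, Z[1]=0)=0; Z[3]=0
i=4: outside box; Z[4]=0
i=5: outside box; Z[5]=0
i=6: outside box; Z[6]=1 scan→box=[6,7)
i=7: outside box; Z[7]=4 scan→box=[7,11)
i=8: min(r-i=3, Z[1]=0)=0; Z[8]=0
i=9: min(r-i=2, Z[2]=2)=2; Z[9]=4 scan→box=[9,13)
i=10: min(r-i=3, Z[1]=0)=0; Z[10]=0
i=11: min(r-i=2, Z[2]=2)=2; Z[11]=3 scan→box=[11,14)
i=12: min(r-i=2, Z[1]=0)=0; Z[12]=0
i=13: min(r-i=1, Z[2]=2)=1; Z[13]=1
i=14: outside box; Z[14]=1 scan→box=[14,15)
i=15: outside box; Z[15]=1 scan→box=[15,16)
i=16: outside box; Z[16]=1 scan→box=[16,17)
i=17: outside box; Z[17]=3 scan→box=[17,20)
i=18: min(r-i=2, Z[1]=0)=0; Z[18]=0
i=19: min(r-i=1, Z[2]=2)=1; Z[19]=1
i=20: outside box; Z[20]=6 scan→box=[20,26)
i=21: min(r-i=5, Z[1]=0)=0; Z[21]=0
i=22: min(r-i=4, Z[2]=2)=2; Z[22]=2
i=23: min(r-i=3, Z[3]=0)=0; Z[23]=0
i=24: min(r-i=2, Z[4]=0)=0; Z[24]=0
i=25: min(r-i=1, Z[5]=0)=0; Z[25]=0
i=26: outside box; Z[26]=0
i=27: outside box; Z[27]=0
i=28: outside box; Z[28]=7 scan→box=[28,35)
i=29: min(r-i=6, Z[1]=0)=0; Z[29]=0
i=30: min(r-i=5, Z[2]=2)=2; Z[30]=2
i=31: min(r-i=4, Z[3]=0)=0; Z[31]=0
i=32: min(r-i=3, Z[4]=0)=0; Z[32]=0
i=33: min(r-i=2, Z[5]=0)=0; Z[33]=0
i=34: min(r-i=1, Z[6]=1)=1; Z[34]=2 scan→box=[34,36)
i=35: min(r-i=1, Z[1]=0)=0; Z[35]=0

[36, 0, 2, 0, 0, 0, 1, 4, 0, 4, 0, 3, 0, 1, 1, 1, 1, 3, 0, 1, 6, 0, 2, 0, 0, 0, 0, 0, 7, 0, 2, 0, 0, 0, 2, 0]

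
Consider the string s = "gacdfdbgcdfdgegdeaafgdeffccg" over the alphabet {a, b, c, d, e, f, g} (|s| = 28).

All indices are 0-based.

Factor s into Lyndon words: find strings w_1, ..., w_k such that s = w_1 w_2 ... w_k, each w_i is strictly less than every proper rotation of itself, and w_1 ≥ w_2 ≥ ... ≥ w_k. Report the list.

["g", "acdfdbgcdfdgegde", "aafgdeffccg"]

emit factor 1: 'g' (i=0, period=1)
emit factor 2: 'acdfdbgcdfdgegde' (i=1, period=16)
emit factor 3: 'aafgdeffccg' (i=17, period=11)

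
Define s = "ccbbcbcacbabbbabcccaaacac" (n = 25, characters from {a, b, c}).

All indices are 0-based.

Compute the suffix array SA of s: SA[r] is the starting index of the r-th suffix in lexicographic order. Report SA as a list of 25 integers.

rank | idx | suffix
   0 |  19 | aaacac
   1 |  20 | aacac
   2 |  10 | abbbabcccaaacac
   3 |  14 | abcccaaacac
   4 |  23 | ac
   5 |  21 | acac
   6 |   7 | acbabbbabcccaaacac
   7 |   9 | babbbabcccaaacac
   8 |  13 | babcccaaacac
   9 |  12 | bbabcccaaacac
  10 |  11 | bbbabcccaaacac
  11 |   2 | bbcbcacbabbbabcccaaacac
  12 |   5 | bcacbabbbabcccaaacac
  13 |   3 | bcbcacbabbbabcccaaacac
  14 |  15 | bcccaaacac
  15 |  24 | c
  16 |  18 | caaacac
  17 |  22 | cac
  18 |   6 | cacbabbbabcccaaacac
  19 |   8 | cbabbbabcccaaacac
  20 |   1 | cbbcbcacbabbbabcccaaacac
  21 |   4 | cbcacbabbbabcccaaacac
  22 |  17 | ccaaacac
  23 |   0 | ccbbcbcacbabbbabcccaaacac
  24 |  16 | cccaaacac

[19, 20, 10, 14, 23, 21, 7, 9, 13, 12, 11, 2, 5, 3, 15, 24, 18, 22, 6, 8, 1, 4, 17, 0, 16]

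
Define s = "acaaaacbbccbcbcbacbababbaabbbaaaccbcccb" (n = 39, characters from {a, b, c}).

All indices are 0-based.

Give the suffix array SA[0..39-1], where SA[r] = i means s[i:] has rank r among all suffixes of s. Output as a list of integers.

rank→(start, suffix):
  0 → (2, 'aaaacbbccbcbcbacbababbaabbbaaaccbcccb')
  1 → (3, 'aaacbbccbcbcbacbababbaabbbaaaccbcccb')
  2 → (29, 'aaaccbcccb')
  3 → (24, 'aabbbaaaccbcccb')
  4 → (4, 'aacbbccbcbcbacbababbaabbbaaaccbcccb')
  5 → (30, 'aaccbcccb')
  6 → (19, 'ababbaabbbaaaccbcccb')
  7 → (21, 'abbaabbbaaaccbcccb')
  8 → (25, 'abbbaaaccbcccb')
  9 → (0, 'acaaaacbbccbcbcbacbababbaabbbaaaccbcccb')
  10 → (16, 'acbababbaabbbaaaccbcccb')
  11 → (5, 'acbbccbcbcbacbababbaabbbaaaccbcccb')
  12 → (31, 'accbcccb')
  13 → (38, 'b')
  14 → (28, 'baaaccbcccb')
  15 → (23, 'baabbbaaaccbcccb')
  16 → (18, 'bababbaabbbaaaccbcccb')
  17 → (20, 'babbaabbbaaaccbcccb')
  18 → (15, 'bacbababbaabbbaaaccbcccb')
  19 → (27, 'bbaaaccbcccb')
  20 → (22, 'bbaabbbaaaccbcccb')
  21 → (26, 'bbbaaaccbcccb')
  22 → (7, 'bbccbcbcbacbababbaabbbaaaccbcccb')
  23 → (13, 'bcbacbababbaabbbaaaccbcccb')
  24 → (11, 'bcbcbacbababbaabbbaaaccbcccb')
  25 → (8, 'bccbcbcbacbababbaabbbaaaccbcccb')
  26 → (34, 'bcccb')
  27 → (1, 'caaaacbbccbcbcbacbababbaabbbaaaccbcccb')
  28 → (37, 'cb')
  29 → (17, 'cbababbaabbbaaaccbcccb')
  30 → (14, 'cbacbababbaabbbaaaccbcccb')
  31 → (6, 'cbbccbcbcbacbababbaabbbaaaccbcccb')
  32 → (12, 'cbcbacbababbaabbbaaaccbcccb')
  33 → (10, 'cbcbcbacbababbaabbbaaaccbcccb')
  34 → (33, 'cbcccb')
  35 → (36, 'ccb')
  36 → (9, 'ccbcbcbacbababbaabbbaaaccbcccb')
  37 → (32, 'ccbcccb')
  38 → (35, 'cccb')

[2, 3, 29, 24, 4, 30, 19, 21, 25, 0, 16, 5, 31, 38, 28, 23, 18, 20, 15, 27, 22, 26, 7, 13, 11, 8, 34, 1, 37, 17, 14, 6, 12, 10, 33, 36, 9, 32, 35]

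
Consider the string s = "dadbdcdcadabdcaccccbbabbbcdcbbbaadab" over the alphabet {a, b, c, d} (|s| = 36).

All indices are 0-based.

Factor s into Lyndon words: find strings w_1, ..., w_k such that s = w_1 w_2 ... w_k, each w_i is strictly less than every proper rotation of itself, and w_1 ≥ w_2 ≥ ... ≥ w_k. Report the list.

["d", "adbdcdc", "ad", "abdcaccccbb", "abbbcdcbbb", "aadab"]

emit factor 1: 'd' (i=0, period=1)
emit factor 2: 'adbdcdc' (i=1, period=7)
emit factor 3: 'ad' (i=8, period=2)
emit factor 4: 'abdcaccccbb' (i=10, period=11)
emit factor 5: 'abbbcdcbbb' (i=21, period=10)
emit factor 6: 'aadab' (i=31, period=5)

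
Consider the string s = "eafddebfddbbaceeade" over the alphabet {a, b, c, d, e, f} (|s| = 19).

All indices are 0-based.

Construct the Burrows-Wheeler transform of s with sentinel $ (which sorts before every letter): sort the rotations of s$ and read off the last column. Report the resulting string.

ebeebdeadffadde$dcba

rank  rotation              last
    0  $eafddebfddbbaceeade  e
    1  aceeade$eafddebfddbb  b
    2  ade$eafddebfddbbacee  e
    3  afddebfddbbaceeade$e  e
    4  baceeade$eafddebfddb  b
    5  bbaceeade$eafddebfdd  d
    6  bfddbbaceeade$eafdde  e
    7  ceeade$eafddebfddbba  a
    8  dbbaceeade$eafddebfd  d
    9  ddbbaceeade$eafddebf  f
   10  ddebfddbbaceeade$eaf  f
   11  de$eafddebfddbbaceea  a
   12  debfddbbaceeade$eafd  d
   13  e$eafddebfddbbaceead  d
   14  eade$eafddebfddbbace  e
   15  eafddebfddbbaceeade$  $
   16  ebfddbbaceeade$eafdd  d
   17  eeade$eafddebfddbbac  c
   18  fddbbaceeade$eafddeb  b
   19  fddebfddbbaceeade$ea  a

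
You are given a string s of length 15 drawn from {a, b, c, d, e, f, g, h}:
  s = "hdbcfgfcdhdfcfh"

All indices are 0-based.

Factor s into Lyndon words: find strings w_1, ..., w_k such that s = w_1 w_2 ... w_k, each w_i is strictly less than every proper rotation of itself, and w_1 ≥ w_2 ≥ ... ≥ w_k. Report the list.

emit factor 1: 'h' (i=0, period=1)
emit factor 2: 'd' (i=1, period=1)
emit factor 3: 'bcfgfcdhdfcfh' (i=2, period=13)

["h", "d", "bcfgfcdhdfcfh"]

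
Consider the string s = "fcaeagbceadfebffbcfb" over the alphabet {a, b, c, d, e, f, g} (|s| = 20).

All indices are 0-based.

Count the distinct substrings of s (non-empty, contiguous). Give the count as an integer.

194

rank→(start, suffix):
  0 → (9, 'adfebffbcfb')
  1 → (2, 'aeagbceadfebffbcfb')
  2 → (4, 'agbceadfebffbcfb')
  3 → (19, 'b')
  4 → (6, 'bceadfebffbcfb')
  5 → (16, 'bcfb')
  6 → (13, 'bffbcfb')
  7 → (1, 'caeagbceadfebffbcfb')
  8 → (7, 'ceadfebffbcfb')
  9 → (17, 'cfb')
  10 → (10, 'dfebffbcfb')
  11 → (8, 'eadfebffbcfb')
  12 → (3, 'eagbceadfebffbcfb')
  13 → (12, 'ebffbcfb')
  14 → (18, 'fb')
  15 → (15, 'fbcfb')
  16 → (0, 'fcaeagbceadfebffbcfb')
  17 → (11, 'febffbcfb')
  18 → (14, 'ffbcfb')
  19 → (5, 'gbceadfebffbcfb')

SA = [9, 2, 4, 19, 6, 16, 13, 1, 7, 17, 10, 8, 3, 12, 18, 15, 0, 11, 14, 5]
rank  pair      lcp
   1  s[9:],s[2:]  1  'a'
   2  s[2:],s[4:]  1  'a'
   3  s[4:],s[19:]  0  ''
   4  s[19:],s[6:]  1  'b'
   5  s[6:],s[16:]  2  'bc'
   6  s[16:],s[13:]  1  'b'
   7  s[13:],s[1:]  0  ''
   8  s[1:],s[7:]  1  'c'
   9  s[7:],s[17:]  1  'c'
  10  s[17:],s[10:]  0  ''
  11  s[10:],s[8:]  0  ''
  12  s[8:],s[3:]  2  'ea'
  13  s[3:],s[12:]  1  'e'
  14  s[12:],s[18:]  0  ''
  15  s[18:],s[15:]  2  'fb'
  16  s[15:],s[0:]  1  'f'
  17  s[0:],s[11:]  1  'f'
  18  s[11:],s[14:]  1  'f'
  19  s[14:],s[5:]  0  ''

n(n+1)/2 = 20·21/2 = 210
Σ LCP = 0 + 1 + 1 + 0 + 1 + 2 + 1 + 0 + 1 + 1 + 0 + 0 + 2 + 1 + 0 + 2 + 1 + 1 + 1 + 0 = 16
distinct = 210 − 16 = 194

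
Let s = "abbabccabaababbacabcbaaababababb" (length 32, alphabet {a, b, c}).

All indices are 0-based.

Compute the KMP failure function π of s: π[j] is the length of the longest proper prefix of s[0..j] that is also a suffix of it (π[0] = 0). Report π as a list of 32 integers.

π[0] = 0
j=1 s[j]='b': π[1]=0 (border '')
j=2 s[j]='b': π[2]=0 (border '')
j=3 s[j]='a': π[3]=1 (border 'a')
j=4 s[j]='b': π[4]=2 (border 'ab')
j=5 s[j]='c': k: 2→0; π[5]=0 (border '')
j=6 s[j]='c': π[6]=0 (border '')
j=7 s[j]='a': π[7]=1 (border 'a')
j=8 s[j]='b': π[8]=2 (border 'ab')
j=9 s[j]='a': k: 2→0; π[9]=1 (border 'a')
j=10 s[j]='a': k: 1→0; π[10]=1 (border 'a')
j=11 s[j]='b': π[11]=2 (border 'ab')
j=12 s[j]='a': k: 2→0; π[12]=1 (border 'a')
j=13 s[j]='b': π[13]=2 (border 'ab')
j=14 s[j]='b': π[14]=3 (border 'abb')
j=15 s[j]='a': π[15]=4 (border 'abba')
j=16 s[j]='c': k: 4→1→0; π[16]=0 (border '')
j=17 s[j]='a': π[17]=1 (border 'a')
j=18 s[j]='b': π[18]=2 (border 'ab')
j=19 s[j]='c': k: 2→0; π[19]=0 (border '')
j=20 s[j]='b': π[20]=0 (border '')
j=21 s[j]='a': π[21]=1 (border 'a')
j=22 s[j]='a': k: 1→0; π[22]=1 (border 'a')
j=23 s[j]='a': k: 1→0; π[23]=1 (border 'a')
j=24 s[j]='b': π[24]=2 (border 'ab')
j=25 s[j]='a': k: 2→0; π[25]=1 (border 'a')
j=26 s[j]='b': π[26]=2 (border 'ab')
j=27 s[j]='a': k: 2→0; π[27]=1 (border 'a')
j=28 s[j]='b': π[28]=2 (border 'ab')
j=29 s[j]='a': k: 2→0; π[29]=1 (border 'a')
j=30 s[j]='b': π[30]=2 (border 'ab')
j=31 s[j]='b': π[31]=3 (border 'abb')

[0, 0, 0, 1, 2, 0, 0, 1, 2, 1, 1, 2, 1, 2, 3, 4, 0, 1, 2, 0, 0, 1, 1, 1, 2, 1, 2, 1, 2, 1, 2, 3]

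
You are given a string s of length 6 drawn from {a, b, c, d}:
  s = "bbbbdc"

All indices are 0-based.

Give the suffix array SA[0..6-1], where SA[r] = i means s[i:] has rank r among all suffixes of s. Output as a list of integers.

[0, 1, 2, 3, 5, 4]

rank→(start, suffix):
  0 → (0, 'bbbbdc')
  1 → (1, 'bbbdc')
  2 → (2, 'bbdc')
  3 → (3, 'bdc')
  4 → (5, 'c')
  5 → (4, 'dc')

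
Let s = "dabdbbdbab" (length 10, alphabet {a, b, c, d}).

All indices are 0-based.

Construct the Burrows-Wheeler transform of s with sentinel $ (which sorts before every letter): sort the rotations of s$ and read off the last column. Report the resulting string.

rank  rotation     last
    0  $dabdbbdbab  b
    1  ab$dabdbbdb  b
    2  abdbbdbab$d  d
    3  b$dabdbbdba  a
    4  bab$dabdbbd  d
    5  bbdbab$dabd  d
    6  bdbab$dabdb  b
    7  bdbbdbab$da  a
    8  dabdbbdbab$  $
    9  dbab$dabdbb  b
   10  dbbdbab$dab  b

bbdaddba$bb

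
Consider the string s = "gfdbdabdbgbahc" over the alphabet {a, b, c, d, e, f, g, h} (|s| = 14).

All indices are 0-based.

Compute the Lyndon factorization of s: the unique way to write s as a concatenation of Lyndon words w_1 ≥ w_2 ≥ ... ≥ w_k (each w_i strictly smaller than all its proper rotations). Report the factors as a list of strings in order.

emit factor 1: 'g' (i=0, period=1)
emit factor 2: 'f' (i=1, period=1)
emit factor 3: 'd' (i=2, period=1)
emit factor 4: 'bd' (i=3, period=2)
emit factor 5: 'abdbgbahc' (i=5, period=9)

["g", "f", "d", "bd", "abdbgbahc"]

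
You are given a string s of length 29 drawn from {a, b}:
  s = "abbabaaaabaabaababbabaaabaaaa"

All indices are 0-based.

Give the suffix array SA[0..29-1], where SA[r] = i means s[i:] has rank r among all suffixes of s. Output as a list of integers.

rank→(start, suffix):
  0 → (28, 'a')
  1 → (27, 'aa')
  2 → (26, 'aaa')
  3 → (25, 'aaaa')
  4 → (5, 'aaaabaabaababbabaaabaaaa')
  5 → (21, 'aaabaaaa')
  6 → (6, 'aaabaabaababbabaaabaaaa')
  7 → (22, 'aabaaaa')
  8 → (7, 'aabaabaababbabaaabaaaa')
  9 → (10, 'aabaababbabaaabaaaa')
  10 → (13, 'aababbabaaabaaaa')
  11 → (23, 'abaaaa')
  12 → (3, 'abaaaabaabaababbabaaabaaaa')
  13 → (19, 'abaaabaaaa')
  14 → (8, 'abaabaababbabaaabaaaa')
  15 → (11, 'abaababbabaaabaaaa')
  16 → (14, 'ababbabaaabaaaa')
  17 → (0, 'abbabaaaabaabaababbabaaabaaaa')
  18 → (16, 'abbabaaabaaaa')
  19 → (24, 'baaaa')
  20 → (4, 'baaaabaabaababbabaaabaaaa')
  21 → (20, 'baaabaaaa')
  22 → (9, 'baabaababbabaaabaaaa')
  23 → (12, 'baababbabaaabaaaa')
  24 → (2, 'babaaaabaabaababbabaaabaaaa')
  25 → (18, 'babaaabaaaa')
  26 → (15, 'babbabaaabaaaa')
  27 → (1, 'bbabaaaabaabaababbabaaabaaaa')
  28 → (17, 'bbabaaabaaaa')

[28, 27, 26, 25, 5, 21, 6, 22, 7, 10, 13, 23, 3, 19, 8, 11, 14, 0, 16, 24, 4, 20, 9, 12, 2, 18, 15, 1, 17]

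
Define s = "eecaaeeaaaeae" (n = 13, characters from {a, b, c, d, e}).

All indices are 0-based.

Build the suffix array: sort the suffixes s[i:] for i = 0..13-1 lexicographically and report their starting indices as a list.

rank→(start, suffix):
  0 → (7, 'aaaeae')
  1 → (8, 'aaeae')
  2 → (3, 'aaeeaaaeae')
  3 → (11, 'ae')
  4 → (9, 'aeae')
  5 → (4, 'aeeaaaeae')
  6 → (2, 'caaeeaaaeae')
  7 → (12, 'e')
  8 → (6, 'eaaaeae')
  9 → (10, 'eae')
  10 → (1, 'ecaaeeaaaeae')
  11 → (5, 'eeaaaeae')
  12 → (0, 'eecaaeeaaaeae')

[7, 8, 3, 11, 9, 4, 2, 12, 6, 10, 1, 5, 0]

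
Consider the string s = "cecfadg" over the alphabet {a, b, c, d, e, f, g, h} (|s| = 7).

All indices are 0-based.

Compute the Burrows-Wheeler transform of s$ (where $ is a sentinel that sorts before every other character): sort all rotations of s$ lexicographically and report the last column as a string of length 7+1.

rank  rotation  last
    0  $cecfadg  g
    1  adg$cecf  f
    2  cecfadg$  $
    3  cfadg$ce  e
    4  dg$cecfa  a
    5  ecfadg$c  c
    6  fadg$cec  c
    7  g$cecfad  d

gf$eaccd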